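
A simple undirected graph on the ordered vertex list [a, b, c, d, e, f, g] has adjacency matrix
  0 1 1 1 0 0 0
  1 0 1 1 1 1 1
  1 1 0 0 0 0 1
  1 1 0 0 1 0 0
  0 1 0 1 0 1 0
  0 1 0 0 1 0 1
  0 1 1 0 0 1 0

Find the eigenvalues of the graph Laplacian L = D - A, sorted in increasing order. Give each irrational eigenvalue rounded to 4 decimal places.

Reading degrees in the order [a, b, c, d, e, f, g] gives [3, 6, 3, 3, 3, 3, 3]; set D = diag(3, 6, 3, 3, 3, 3, 3) and form L = D - A. Diagonalising L (or applying a numerical eigensolver to the 7x7 matrix) gives the spectrum above. The single zero eigenvalue shows the graph is connected. By the matrix-tree theorem the graph has (1/7) * product of the nonzero eigenvalues = 320 spanning trees. The largest eigenvalue, 7, is at most the vertex count 7.

[0, 2, 2, 4, 4, 5, 7]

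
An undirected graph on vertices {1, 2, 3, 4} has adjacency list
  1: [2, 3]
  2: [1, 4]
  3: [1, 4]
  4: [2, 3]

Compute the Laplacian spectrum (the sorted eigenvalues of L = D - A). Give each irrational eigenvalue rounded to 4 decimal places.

[0, 2, 2, 4]

With the vertex order [1, 2, 3, 4], the degrees are [2, 2, 2, 2], giving D = diag(2, 2, 2, 2) and L = D - A. Since every row of L sums to 0, the all-ones vector is in the kernel and 0 is an eigenvalue. The largest eigenvalue, 4, is at most the vertex count 4. The eigenvalues sum to 8, which equals trace(L) = 2|E|.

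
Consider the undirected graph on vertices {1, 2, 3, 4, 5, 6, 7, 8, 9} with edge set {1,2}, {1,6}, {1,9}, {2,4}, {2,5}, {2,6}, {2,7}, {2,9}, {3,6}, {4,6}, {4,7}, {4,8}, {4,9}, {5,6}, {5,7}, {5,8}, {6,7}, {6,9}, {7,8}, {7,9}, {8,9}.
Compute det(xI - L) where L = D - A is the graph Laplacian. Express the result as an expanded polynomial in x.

Reading degrees in the order [1, 2, 3, 4, 5, 6, 7, 8, 9] gives [3, 6, 1, 5, 4, 7, 6, 4, 6]; set D = diag(3, 6, 1, 5, 4, 7, 6, 4, 6) and form L = D - A. L has integer entries, so p(x) = det(xI - L) has integer coefficients. Expanding the determinant yields x^9 - 42x^8 + 749x^7 - 7370x^6 + 43467x^5 - 155842x^4 + 326904x^3 - 357922x^2 + 149184x. The coefficient of x^8 equals -trace(L) = -42, matching the sum of degrees. By the matrix-tree theorem the graph has (1/9) * product of the nonzero eigenvalues = 16576 spanning trees.

x^9 - 42x^8 + 749x^7 - 7370x^6 + 43467x^5 - 155842x^4 + 326904x^3 - 357922x^2 + 149184x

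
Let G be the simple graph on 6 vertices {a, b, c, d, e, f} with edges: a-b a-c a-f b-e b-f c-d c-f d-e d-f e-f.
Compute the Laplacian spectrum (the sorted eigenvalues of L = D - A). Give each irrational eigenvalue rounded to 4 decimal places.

[0, 2.3820, 2.3820, 4.6180, 4.6180, 6]

Reading degrees in the order [a, b, c, d, e, f] gives [3, 3, 3, 3, 3, 5]; set D = diag(3, 3, 3, 3, 3, 5) and form L = D - A. Since every row of L sums to 0, the all-ones vector is in the kernel and 0 is an eigenvalue. The single zero eigenvalue shows the graph is connected. There is one zero in the spectrum, matching the 1 component. The eigenvalues sum to 20, which equals trace(L) = 2|E|.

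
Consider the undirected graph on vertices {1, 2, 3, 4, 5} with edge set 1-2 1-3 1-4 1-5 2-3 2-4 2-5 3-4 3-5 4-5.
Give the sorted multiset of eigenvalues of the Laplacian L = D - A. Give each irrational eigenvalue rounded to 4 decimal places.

With the vertex order [1, 2, 3, 4, 5], the degrees are [4, 4, 4, 4, 4], giving D = diag(4, 4, 4, 4, 4) and L = D - A. Diagonalising L (or applying a numerical eigensolver to the 5x5 matrix) gives the spectrum above. By the matrix-tree theorem the graph has (1/5) * product of the nonzero eigenvalues = 125 spanning trees. There is one zero in the spectrum, matching the 1 component.

[0, 5, 5, 5, 5]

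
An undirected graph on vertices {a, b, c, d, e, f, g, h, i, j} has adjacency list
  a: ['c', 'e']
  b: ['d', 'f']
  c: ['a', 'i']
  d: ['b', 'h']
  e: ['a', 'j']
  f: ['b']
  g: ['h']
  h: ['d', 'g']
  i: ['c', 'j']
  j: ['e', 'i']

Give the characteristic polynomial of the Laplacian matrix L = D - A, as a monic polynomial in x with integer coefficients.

With the vertex order [a, b, c, d, e, f, g, h, i, j], the degrees are [2, 2, 2, 2, 2, 1, 1, 2, 2, 2], giving D = diag(2, 2, 2, 2, 2, 1, 1, 2, 2, 2) and L = D - A. Computing det(xI - L) by cofactor expansion (or equivalently via sum-over-permutations) gives x^10 - 18x^9 + 136x^8 - 560x^7 + 1365x^6 - 2000x^5 + 1700x^4 - 750x^3 + 125x^2. The coefficient of x^9 equals -trace(L) = -18, matching the sum of degrees. There are 2 zeros in the spectrum, matching the 2 components. The eigenvalues sum to 18, which equals trace(L) = 2|E|.

x^10 - 18x^9 + 136x^8 - 560x^7 + 1365x^6 - 2000x^5 + 1700x^4 - 750x^3 + 125x^2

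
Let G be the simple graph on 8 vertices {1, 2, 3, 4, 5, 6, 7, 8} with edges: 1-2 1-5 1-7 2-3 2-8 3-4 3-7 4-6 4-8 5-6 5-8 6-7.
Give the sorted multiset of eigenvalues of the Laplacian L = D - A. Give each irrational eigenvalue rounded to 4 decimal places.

[0, 2, 2, 2, 4, 4, 4, 6]

Reading degrees in the order [1, 2, 3, 4, 5, 6, 7, 8] gives [3, 3, 3, 3, 3, 3, 3, 3]; set D = diag(3, 3, 3, 3, 3, 3, 3, 3) and form L = D - A. L is symmetric positive semidefinite, so every eigenvalue is real and nonnegative.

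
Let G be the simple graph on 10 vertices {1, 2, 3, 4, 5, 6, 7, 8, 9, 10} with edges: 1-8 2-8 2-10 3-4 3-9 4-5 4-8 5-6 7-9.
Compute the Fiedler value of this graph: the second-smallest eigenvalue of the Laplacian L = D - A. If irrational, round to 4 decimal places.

Each diagonal entry of L is the vertex degree and each off-diagonal entry is -1 where an edge is present, 0 otherwise; in the order [1, 2, 3, 4, 5, 6, 7, 8, 9, 10] the diagonal is [1, 2, 2, 3, 2, 1, 1, 3, 2, 1]. The sorted Laplacian eigenvalues are [0, 0.1859, 0.2989, 0.6329, 1.1826, 2, 2.3183, 3.0437, 3.5861, 4.7517]; the algebraic connectivity is the second entry, 0.1859.

0.1859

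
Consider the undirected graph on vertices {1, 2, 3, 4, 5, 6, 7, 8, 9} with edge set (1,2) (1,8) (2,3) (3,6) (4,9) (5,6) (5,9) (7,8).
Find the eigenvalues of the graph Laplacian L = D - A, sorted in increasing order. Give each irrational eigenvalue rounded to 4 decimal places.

Reading degrees in the order [1, 2, 3, 4, 5, 6, 7, 8, 9] gives [2, 2, 2, 1, 2, 2, 1, 2, 2]; set D = diag(2, 2, 2, 1, 2, 2, 1, 2, 2) and form L = D - A. L is symmetric positive semidefinite, so every eigenvalue is real and nonnegative. The single zero eigenvalue shows the graph is connected. The eigenvalues sum to 16, which equals trace(L) = 2|E|.

[0, 0.1206, 0.4679, 1, 1.6527, 2.3473, 3, 3.5321, 3.8794]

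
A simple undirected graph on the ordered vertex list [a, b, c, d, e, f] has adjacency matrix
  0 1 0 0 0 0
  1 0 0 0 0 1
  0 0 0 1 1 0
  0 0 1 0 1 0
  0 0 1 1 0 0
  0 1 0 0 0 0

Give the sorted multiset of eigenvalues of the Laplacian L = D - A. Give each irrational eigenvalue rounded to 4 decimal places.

[0, 0, 1, 3, 3, 3]

Reading degrees in the order [a, b, c, d, e, f] gives [1, 2, 2, 2, 2, 1]; set D = diag(1, 2, 2, 2, 2, 1) and form L = D - A. Diagonalising L (or applying a numerical eigensolver to the 6x6 matrix) gives the spectrum above. The 2 zero eigenvalues correspond to the 2 connected components. The eigenvalues sum to 10, which equals trace(L) = 2|E|.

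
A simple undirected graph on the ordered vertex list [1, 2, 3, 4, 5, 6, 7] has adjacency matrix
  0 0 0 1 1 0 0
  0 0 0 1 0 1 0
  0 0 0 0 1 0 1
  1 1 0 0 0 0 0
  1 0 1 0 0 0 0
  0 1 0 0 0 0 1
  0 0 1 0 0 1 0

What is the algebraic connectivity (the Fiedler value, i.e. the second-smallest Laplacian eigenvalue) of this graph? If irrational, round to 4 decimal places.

0.7530

Each diagonal entry of L is the vertex degree and each off-diagonal entry is -1 where an edge is present, 0 otherwise; in the order [1, 2, 3, 4, 5, 6, 7] the diagonal is [2, 2, 2, 2, 2, 2, 2]. Computing the eigenvalues of L and sorting gives [0, 0.7530, 0.7530, 2.4450, 2.4450, 3.8019, 3.8019]. The Fiedler value lambda_2 = 0.7530 is strictly positive, so the graph is connected.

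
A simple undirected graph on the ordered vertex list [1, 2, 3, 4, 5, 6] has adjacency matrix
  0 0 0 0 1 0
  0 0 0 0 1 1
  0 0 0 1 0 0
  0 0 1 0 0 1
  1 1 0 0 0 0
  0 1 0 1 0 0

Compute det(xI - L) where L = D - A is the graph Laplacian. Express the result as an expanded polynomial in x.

Each diagonal entry of L is the vertex degree and each off-diagonal entry is -1 where an edge is present, 0 otherwise; in the order [1, 2, 3, 4, 5, 6] the diagonal is [1, 2, 1, 2, 2, 2]. L has integer entries, so p(x) = det(xI - L) has integer coefficients. Expanding the determinant yields x^6 - 10x^5 + 36x^4 - 56x^3 + 35x^2 - 6x. Since p(0) = det(-L) = 0, x divides p(x). The eigenvalues sum to 10, which equals trace(L) = 2|E|.

x^6 - 10x^5 + 36x^4 - 56x^3 + 35x^2 - 6x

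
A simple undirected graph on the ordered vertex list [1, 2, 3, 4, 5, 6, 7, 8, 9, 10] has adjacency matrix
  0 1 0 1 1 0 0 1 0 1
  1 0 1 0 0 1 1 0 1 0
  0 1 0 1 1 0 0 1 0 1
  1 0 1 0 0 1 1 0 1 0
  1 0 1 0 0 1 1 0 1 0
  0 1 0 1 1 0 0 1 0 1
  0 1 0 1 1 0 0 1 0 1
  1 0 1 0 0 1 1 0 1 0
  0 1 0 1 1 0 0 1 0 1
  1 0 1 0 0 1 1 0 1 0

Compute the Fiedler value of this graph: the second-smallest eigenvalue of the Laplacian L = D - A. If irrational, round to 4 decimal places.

5

With the vertex order [1, 2, 3, 4, 5, 6, 7, 8, 9, 10], the degrees are [5, 5, 5, 5, 5, 5, 5, 5, 5, 5], giving D = diag(5, 5, 5, 5, 5, 5, 5, 5, 5, 5) and L = D - A. The sorted Laplacian eigenvalues are [0, 5, 5, 5, 5, 5, 5, 5, 5, 10]; the algebraic connectivity is the second entry, 5.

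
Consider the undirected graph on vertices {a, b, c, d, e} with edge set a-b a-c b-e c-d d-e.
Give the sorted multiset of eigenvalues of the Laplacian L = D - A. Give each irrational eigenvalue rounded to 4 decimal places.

Reading degrees in the order [a, b, c, d, e] gives [2, 2, 2, 2, 2]; set D = diag(2, 2, 2, 2, 2) and form L = D - A. Since every row of L sums to 0, the all-ones vector is in the kernel and 0 is an eigenvalue. The single zero eigenvalue shows the graph is connected. By the matrix-tree theorem the graph has (1/5) * product of the nonzero eigenvalues = 5 spanning trees. The eigenvalues sum to 10, which equals trace(L) = 2|E|.

[0, 1.3820, 1.3820, 3.6180, 3.6180]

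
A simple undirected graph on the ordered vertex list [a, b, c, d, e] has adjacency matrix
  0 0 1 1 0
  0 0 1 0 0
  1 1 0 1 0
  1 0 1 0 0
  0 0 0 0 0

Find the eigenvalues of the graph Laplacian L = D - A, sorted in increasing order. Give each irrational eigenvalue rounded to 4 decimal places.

With the vertex order [a, b, c, d, e], the degrees are [2, 1, 3, 2, 0], giving D = diag(2, 1, 3, 2, 0) and L = D - A. L is symmetric positive semidefinite, so every eigenvalue is real and nonnegative. The 2 zero eigenvalues correspond to the 2 connected components.

[0, 0, 1, 3, 4]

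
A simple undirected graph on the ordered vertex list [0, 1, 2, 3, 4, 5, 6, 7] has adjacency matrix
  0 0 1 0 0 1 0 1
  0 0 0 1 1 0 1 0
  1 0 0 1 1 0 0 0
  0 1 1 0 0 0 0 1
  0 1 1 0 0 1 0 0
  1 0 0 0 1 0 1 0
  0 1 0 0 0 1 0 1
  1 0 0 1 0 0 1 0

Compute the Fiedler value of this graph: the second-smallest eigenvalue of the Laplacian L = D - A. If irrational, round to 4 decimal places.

Reading degrees in the order [0, 1, 2, 3, 4, 5, 6, 7] gives [3, 3, 3, 3, 3, 3, 3, 3]; set D = diag(3, 3, 3, 3, 3, 3, 3, 3) and form L = D - A. Computing the eigenvalues of L and sorting gives [0, 2, 2, 2, 4, 4, 4, 6]. The Fiedler value lambda_2 = 2 is strictly positive, so the graph is connected.

2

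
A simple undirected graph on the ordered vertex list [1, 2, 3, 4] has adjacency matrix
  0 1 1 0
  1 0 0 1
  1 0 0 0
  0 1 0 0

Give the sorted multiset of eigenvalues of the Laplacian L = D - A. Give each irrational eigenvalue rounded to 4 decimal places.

Reading degrees in the order [1, 2, 3, 4] gives [2, 2, 1, 1]; set D = diag(2, 2, 1, 1) and form L = D - A. The multiplicity of 0 as a Laplacian eigenvalue equals the number of connected components. The single zero eigenvalue shows the graph is connected. The eigenvalues sum to 6, which equals trace(L) = 2|E|.

[0, 0.5858, 2, 3.4142]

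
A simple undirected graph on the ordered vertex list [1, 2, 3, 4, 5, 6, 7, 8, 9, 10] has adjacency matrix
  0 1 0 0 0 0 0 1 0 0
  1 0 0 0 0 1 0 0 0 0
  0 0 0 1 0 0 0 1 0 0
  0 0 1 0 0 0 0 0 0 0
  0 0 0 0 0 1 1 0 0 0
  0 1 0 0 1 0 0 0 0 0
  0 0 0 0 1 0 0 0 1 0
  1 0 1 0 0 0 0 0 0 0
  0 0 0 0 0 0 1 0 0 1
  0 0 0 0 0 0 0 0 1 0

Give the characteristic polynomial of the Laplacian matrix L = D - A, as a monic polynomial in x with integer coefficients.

x^10 - 18x^9 + 136x^8 - 560x^7 + 1365x^6 - 2002x^5 + 1716x^4 - 792x^3 + 165x^2 - 10x

Reading degrees in the order [1, 2, 3, 4, 5, 6, 7, 8, 9, 10] gives [2, 2, 2, 1, 2, 2, 2, 2, 2, 1]; set D = diag(2, 2, 2, 1, 2, 2, 2, 2, 2, 1) and form L = D - A. Computing det(xI - L) by cofactor expansion (or equivalently via sum-over-permutations) gives x^10 - 18x^9 + 136x^8 - 560x^7 + 1365x^6 - 2002x^5 + 1716x^4 - 792x^3 + 165x^2 - 10x. The constant term is 0 because L is singular (the all-ones vector lies in its kernel). The eigenvalues sum to 18, which equals trace(L) = 2|E|. By the matrix-tree theorem the graph has (1/10) * product of the nonzero eigenvalues = 1 spanning tree.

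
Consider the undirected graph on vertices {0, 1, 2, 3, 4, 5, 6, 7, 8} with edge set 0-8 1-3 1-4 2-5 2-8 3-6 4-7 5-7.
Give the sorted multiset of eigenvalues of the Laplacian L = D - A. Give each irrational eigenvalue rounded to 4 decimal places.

With the vertex order [0, 1, 2, 3, 4, 5, 6, 7, 8], the degrees are [1, 2, 2, 2, 2, 2, 1, 2, 2], giving D = diag(1, 2, 2, 2, 2, 2, 1, 2, 2) and L = D - A. The multiplicity of 0 as a Laplacian eigenvalue equals the number of connected components. The single zero eigenvalue shows the graph is connected. The eigenvalues sum to 16, which equals trace(L) = 2|E|. There is one zero in the spectrum, matching the 1 component.

[0, 0.1206, 0.4679, 1, 1.6527, 2.3473, 3, 3.5321, 3.8794]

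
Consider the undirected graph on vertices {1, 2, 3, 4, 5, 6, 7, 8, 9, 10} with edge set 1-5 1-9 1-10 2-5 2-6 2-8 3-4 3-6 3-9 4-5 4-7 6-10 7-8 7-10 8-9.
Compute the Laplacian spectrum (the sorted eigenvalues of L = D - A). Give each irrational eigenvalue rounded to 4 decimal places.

[0, 2, 2, 2, 2, 2, 5, 5, 5, 5]

Each diagonal entry of L is the vertex degree and each off-diagonal entry is -1 where an edge is present, 0 otherwise; in the order [1, 2, 3, 4, 5, 6, 7, 8, 9, 10] the diagonal is [3, 3, 3, 3, 3, 3, 3, 3, 3, 3]. Since every row of L sums to 0, the all-ones vector is in the kernel and 0 is an eigenvalue. The single zero eigenvalue shows the graph is connected. The eigenvalues sum to 30, which equals trace(L) = 2|E|.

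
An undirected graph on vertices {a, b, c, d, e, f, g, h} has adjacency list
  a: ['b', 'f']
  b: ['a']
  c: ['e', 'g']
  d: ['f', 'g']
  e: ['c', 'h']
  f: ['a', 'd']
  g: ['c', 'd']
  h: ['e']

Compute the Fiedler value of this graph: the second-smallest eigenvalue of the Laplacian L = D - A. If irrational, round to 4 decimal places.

0.1522

Reading degrees in the order [a, b, c, d, e, f, g, h] gives [2, 1, 2, 2, 2, 2, 2, 1]; set D = diag(2, 1, 2, 2, 2, 2, 2, 1) and form L = D - A. The smallest Laplacian eigenvalue is always 0. The next one, lambda_2 = 0.1522, measures how hard the graph is to disconnect: larger values mean better connectivity.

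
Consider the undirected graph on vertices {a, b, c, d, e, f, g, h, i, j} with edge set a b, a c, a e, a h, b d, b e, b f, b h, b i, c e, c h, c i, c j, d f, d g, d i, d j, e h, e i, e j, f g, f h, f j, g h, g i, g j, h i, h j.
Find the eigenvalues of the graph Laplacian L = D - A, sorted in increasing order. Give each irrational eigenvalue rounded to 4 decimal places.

With the vertex order [a, b, c, d, e, f, g, h, i, j], the degrees are [4, 6, 5, 5, 6, 5, 5, 8, 6, 6], giving D = diag(4, 6, 5, 5, 6, 5, 5, 8, 6, 6) and L = D - A. L is symmetric positive semidefinite, so every eigenvalue is real and nonnegative. The single zero eigenvalue shows the graph is connected.

[0, 2.7757, 4.6346, 5.1650, 5.6391, 6, 6.5193, 7.8617, 8.1677, 9.2369]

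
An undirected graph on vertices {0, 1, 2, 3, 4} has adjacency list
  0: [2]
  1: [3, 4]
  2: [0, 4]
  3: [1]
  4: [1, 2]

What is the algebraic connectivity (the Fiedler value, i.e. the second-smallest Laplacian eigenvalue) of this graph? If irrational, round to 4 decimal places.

With the vertex order [0, 1, 2, 3, 4], the degrees are [1, 2, 2, 1, 2], giving D = diag(1, 2, 2, 1, 2) and L = D - A. The sorted Laplacian eigenvalues are [0, 0.3820, 1.3820, 2.6180, 3.6180]; the algebraic connectivity is the second entry, 0.3820. The largest eigenvalue, 3.6180, is at most the vertex count 5.

0.3820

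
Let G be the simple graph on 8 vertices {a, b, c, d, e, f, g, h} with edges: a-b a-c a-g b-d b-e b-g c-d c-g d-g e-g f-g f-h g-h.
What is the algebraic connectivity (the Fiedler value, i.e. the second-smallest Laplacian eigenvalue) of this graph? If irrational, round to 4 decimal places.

Reading degrees in the order [a, b, c, d, e, f, g, h] gives [3, 4, 3, 3, 2, 2, 7, 2]; set D = diag(3, 4, 3, 3, 2, 2, 7, 2) and form L = D - A. The smallest Laplacian eigenvalue is always 0. The next one, lambda_2 = 1, measures how hard the graph is to disconnect: larger values mean better connectivity.

1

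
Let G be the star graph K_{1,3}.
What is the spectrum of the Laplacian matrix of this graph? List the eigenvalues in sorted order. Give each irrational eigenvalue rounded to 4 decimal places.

The graph has 4 vertices and degree multiset [3, 1, 1, 1]; D is the diagonal matrix of degrees and L = D - A. Since every row of L sums to 0, the all-ones vector is in the kernel and 0 is an eigenvalue. The single zero eigenvalue shows the graph is connected.

[0, 1, 1, 4]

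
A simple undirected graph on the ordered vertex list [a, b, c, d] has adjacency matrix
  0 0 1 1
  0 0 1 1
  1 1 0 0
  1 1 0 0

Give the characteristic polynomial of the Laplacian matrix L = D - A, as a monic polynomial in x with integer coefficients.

Reading degrees in the order [a, b, c, d] gives [2, 2, 2, 2]; set D = diag(2, 2, 2, 2) and form L = D - A. The eigenvalues of L are [0, 2, 2, 4]; the characteristic polynomial is the product of (x - lambda_i), which multiplies out to x^4 - 8x^3 + 20x^2 - 16x. The coefficient of x^3 equals -trace(L) = -8, matching the sum of degrees. By the matrix-tree theorem the graph has (1/4) * product of the nonzero eigenvalues = 4 spanning trees.

x^4 - 8x^3 + 20x^2 - 16x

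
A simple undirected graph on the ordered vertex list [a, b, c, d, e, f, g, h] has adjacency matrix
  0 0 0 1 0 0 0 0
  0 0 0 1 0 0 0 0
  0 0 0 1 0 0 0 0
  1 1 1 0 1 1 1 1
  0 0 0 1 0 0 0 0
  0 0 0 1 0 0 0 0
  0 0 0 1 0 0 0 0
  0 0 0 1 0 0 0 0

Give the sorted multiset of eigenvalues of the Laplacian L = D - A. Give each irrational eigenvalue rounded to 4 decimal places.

With the vertex order [a, b, c, d, e, f, g, h], the degrees are [1, 1, 1, 7, 1, 1, 1, 1], giving D = diag(1, 1, 1, 7, 1, 1, 1, 1) and L = D - A. L is symmetric positive semidefinite, so every eigenvalue is real and nonnegative. The single zero eigenvalue shows the graph is connected.

[0, 1, 1, 1, 1, 1, 1, 8]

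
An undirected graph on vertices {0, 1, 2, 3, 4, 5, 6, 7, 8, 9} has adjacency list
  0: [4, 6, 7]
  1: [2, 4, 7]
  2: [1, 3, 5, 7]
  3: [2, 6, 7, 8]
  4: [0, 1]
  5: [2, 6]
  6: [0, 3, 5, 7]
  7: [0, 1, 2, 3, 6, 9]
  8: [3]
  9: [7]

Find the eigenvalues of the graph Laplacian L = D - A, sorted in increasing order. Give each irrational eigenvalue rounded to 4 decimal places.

[0, 0.7385, 0.9307, 1.3357, 2.3820, 2.7247, 4.0735, 4.6180, 6.0043, 7.1928]

Each diagonal entry of L is the vertex degree and each off-diagonal entry is -1 where an edge is present, 0 otherwise; in the order [0, 1, 2, 3, 4, 5, 6, 7, 8, 9] the diagonal is [3, 3, 4, 4, 2, 2, 4, 6, 1, 1]. Diagonalising L (or applying a numerical eigensolver to the 10x10 matrix) gives the spectrum above.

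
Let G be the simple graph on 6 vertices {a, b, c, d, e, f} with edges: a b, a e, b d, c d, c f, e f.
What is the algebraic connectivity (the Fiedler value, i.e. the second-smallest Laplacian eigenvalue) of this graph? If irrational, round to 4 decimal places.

1

Reading degrees in the order [a, b, c, d, e, f] gives [2, 2, 2, 2, 2, 2]; set D = diag(2, 2, 2, 2, 2, 2) and form L = D - A. The smallest Laplacian eigenvalue is always 0. The next one, lambda_2 = 1, measures how hard the graph is to disconnect: larger values mean better connectivity. There is one zero in the spectrum, matching the 1 component.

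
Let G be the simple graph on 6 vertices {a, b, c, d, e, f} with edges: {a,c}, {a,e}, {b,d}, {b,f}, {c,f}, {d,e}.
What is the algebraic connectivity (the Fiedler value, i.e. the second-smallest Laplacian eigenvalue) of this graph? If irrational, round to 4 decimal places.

1

Reading degrees in the order [a, b, c, d, e, f] gives [2, 2, 2, 2, 2, 2]; set D = diag(2, 2, 2, 2, 2, 2) and form L = D - A. The smallest Laplacian eigenvalue is always 0. The next one, lambda_2 = 1, measures how hard the graph is to disconnect: larger values mean better connectivity. The largest eigenvalue, 4, is at most the vertex count 6.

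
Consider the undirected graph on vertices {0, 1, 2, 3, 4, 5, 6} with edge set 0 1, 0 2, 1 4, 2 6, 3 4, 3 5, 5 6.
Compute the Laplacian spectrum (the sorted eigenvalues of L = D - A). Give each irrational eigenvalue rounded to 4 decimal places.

Reading degrees in the order [0, 1, 2, 3, 4, 5, 6] gives [2, 2, 2, 2, 2, 2, 2]; set D = diag(2, 2, 2, 2, 2, 2, 2) and form L = D - A. The multiplicity of 0 as a Laplacian eigenvalue equals the number of connected components.

[0, 0.7530, 0.7530, 2.4450, 2.4450, 3.8019, 3.8019]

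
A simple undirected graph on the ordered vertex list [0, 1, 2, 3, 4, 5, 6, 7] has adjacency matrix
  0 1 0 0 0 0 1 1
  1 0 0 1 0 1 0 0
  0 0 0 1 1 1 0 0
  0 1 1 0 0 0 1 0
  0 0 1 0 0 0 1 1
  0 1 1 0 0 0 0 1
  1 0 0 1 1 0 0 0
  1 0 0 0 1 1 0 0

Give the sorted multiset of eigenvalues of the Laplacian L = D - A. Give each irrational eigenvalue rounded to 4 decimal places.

[0, 2, 2, 2, 4, 4, 4, 6]

Reading degrees in the order [0, 1, 2, 3, 4, 5, 6, 7] gives [3, 3, 3, 3, 3, 3, 3, 3]; set D = diag(3, 3, 3, 3, 3, 3, 3, 3) and form L = D - A. L is symmetric positive semidefinite, so every eigenvalue is real and nonnegative. The eigenvalues sum to 24, which equals trace(L) = 2|E|.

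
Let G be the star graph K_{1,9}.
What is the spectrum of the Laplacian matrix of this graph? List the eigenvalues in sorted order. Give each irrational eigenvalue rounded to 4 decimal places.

The graph has 10 vertices and degree multiset [9, 1, 1, 1, 1, 1, 1, 1, 1, 1]; D is the diagonal matrix of degrees and L = D - A. Since every row of L sums to 0, the all-ones vector is in the kernel and 0 is an eigenvalue. There is one zero in the spectrum, matching the 1 component.

[0, 1, 1, 1, 1, 1, 1, 1, 1, 10]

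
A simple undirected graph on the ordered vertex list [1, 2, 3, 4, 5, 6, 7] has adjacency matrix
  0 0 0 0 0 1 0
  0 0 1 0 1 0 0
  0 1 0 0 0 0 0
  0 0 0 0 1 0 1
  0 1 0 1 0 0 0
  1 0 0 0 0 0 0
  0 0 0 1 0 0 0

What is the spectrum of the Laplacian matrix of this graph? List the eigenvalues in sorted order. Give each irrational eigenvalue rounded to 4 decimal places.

[0, 0, 0.3820, 1.3820, 2, 2.6180, 3.6180]

Reading degrees in the order [1, 2, 3, 4, 5, 6, 7] gives [1, 2, 1, 2, 2, 1, 1]; set D = diag(1, 2, 1, 2, 2, 1, 1) and form L = D - A. The multiplicity of 0 as a Laplacian eigenvalue equals the number of connected components. The 2 zero eigenvalues correspond to the 2 connected components.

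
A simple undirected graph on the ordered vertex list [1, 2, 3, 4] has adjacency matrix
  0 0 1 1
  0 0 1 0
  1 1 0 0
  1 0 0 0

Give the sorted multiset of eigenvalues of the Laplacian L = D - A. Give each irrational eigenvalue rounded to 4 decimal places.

With the vertex order [1, 2, 3, 4], the degrees are [2, 1, 2, 1], giving D = diag(2, 1, 2, 1) and L = D - A. L is symmetric positive semidefinite, so every eigenvalue is real and nonnegative. The single zero eigenvalue shows the graph is connected. By the matrix-tree theorem the graph has (1/4) * product of the nonzero eigenvalues = 1 spanning tree.

[0, 0.5858, 2, 3.4142]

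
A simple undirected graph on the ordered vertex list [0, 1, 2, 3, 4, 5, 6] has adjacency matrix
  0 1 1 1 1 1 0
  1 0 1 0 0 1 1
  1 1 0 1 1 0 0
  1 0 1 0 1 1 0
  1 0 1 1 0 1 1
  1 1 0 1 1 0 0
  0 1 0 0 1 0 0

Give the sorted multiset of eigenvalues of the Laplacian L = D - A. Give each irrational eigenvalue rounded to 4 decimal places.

[0, 1.9035, 3.8831, 4, 5.5089, 6, 6.7045]

Reading degrees in the order [0, 1, 2, 3, 4, 5, 6] gives [5, 4, 4, 4, 5, 4, 2]; set D = diag(5, 4, 4, 4, 5, 4, 2) and form L = D - A. Since every row of L sums to 0, the all-ones vector is in the kernel and 0 is an eigenvalue. The largest eigenvalue, 6.7045, is at most the vertex count 7.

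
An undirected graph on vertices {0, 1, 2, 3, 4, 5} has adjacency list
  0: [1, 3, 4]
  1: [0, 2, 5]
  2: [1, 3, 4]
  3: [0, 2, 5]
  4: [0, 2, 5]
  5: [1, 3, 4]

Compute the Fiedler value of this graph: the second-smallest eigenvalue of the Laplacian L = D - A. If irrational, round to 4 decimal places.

Each diagonal entry of L is the vertex degree and each off-diagonal entry is -1 where an edge is present, 0 otherwise; in the order [0, 1, 2, 3, 4, 5] the diagonal is [3, 3, 3, 3, 3, 3]. The smallest Laplacian eigenvalue is always 0. The next one, lambda_2 = 3, measures how hard the graph is to disconnect: larger values mean better connectivity. The largest eigenvalue, 6, is at most the vertex count 6. By the matrix-tree theorem the graph has (1/6) * product of the nonzero eigenvalues = 81 spanning trees.

3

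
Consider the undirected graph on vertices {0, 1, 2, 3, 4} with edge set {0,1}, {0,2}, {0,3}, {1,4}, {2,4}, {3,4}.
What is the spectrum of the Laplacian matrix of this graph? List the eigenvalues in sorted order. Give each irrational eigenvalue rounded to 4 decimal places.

[0, 2, 2, 3, 5]

Reading degrees in the order [0, 1, 2, 3, 4] gives [3, 2, 2, 2, 3]; set D = diag(3, 2, 2, 2, 3) and form L = D - A. The multiplicity of 0 as a Laplacian eigenvalue equals the number of connected components. The single zero eigenvalue shows the graph is connected.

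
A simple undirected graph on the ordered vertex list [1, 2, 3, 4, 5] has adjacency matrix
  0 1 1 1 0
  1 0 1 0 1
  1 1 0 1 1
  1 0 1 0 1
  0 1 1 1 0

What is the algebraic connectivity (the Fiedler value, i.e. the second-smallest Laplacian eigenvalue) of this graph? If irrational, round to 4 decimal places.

Reading degrees in the order [1, 2, 3, 4, 5] gives [3, 3, 4, 3, 3]; set D = diag(3, 3, 4, 3, 3) and form L = D - A. The smallest Laplacian eigenvalue is always 0. The next one, lambda_2 = 3, measures how hard the graph is to disconnect: larger values mean better connectivity. The largest eigenvalue, 5, is at most the vertex count 5.

3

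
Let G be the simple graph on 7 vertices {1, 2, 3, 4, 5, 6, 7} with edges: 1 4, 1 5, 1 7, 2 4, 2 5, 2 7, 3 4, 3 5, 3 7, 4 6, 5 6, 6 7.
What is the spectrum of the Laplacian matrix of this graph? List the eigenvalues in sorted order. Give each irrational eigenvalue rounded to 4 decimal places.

[0, 3, 3, 3, 4, 4, 7]

With the vertex order [1, 2, 3, 4, 5, 6, 7], the degrees are [3, 3, 3, 4, 4, 3, 4], giving D = diag(3, 3, 3, 4, 4, 3, 4) and L = D - A. Diagonalising L (or applying a numerical eigensolver to the 7x7 matrix) gives the spectrum above.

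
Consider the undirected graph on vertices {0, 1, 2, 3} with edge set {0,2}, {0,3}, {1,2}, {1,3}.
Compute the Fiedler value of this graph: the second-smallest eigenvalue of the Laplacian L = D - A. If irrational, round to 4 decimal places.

With the vertex order [0, 1, 2, 3], the degrees are [2, 2, 2, 2], giving D = diag(2, 2, 2, 2) and L = D - A. The sorted Laplacian eigenvalues are [0, 2, 2, 4]; the algebraic connectivity is the second entry, 2. By the matrix-tree theorem the graph has (1/4) * product of the nonzero eigenvalues = 4 spanning trees.

2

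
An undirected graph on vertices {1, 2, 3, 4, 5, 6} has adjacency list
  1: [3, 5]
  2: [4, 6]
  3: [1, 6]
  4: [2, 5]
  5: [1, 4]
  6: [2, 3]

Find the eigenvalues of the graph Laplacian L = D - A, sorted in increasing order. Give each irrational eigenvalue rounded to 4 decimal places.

With the vertex order [1, 2, 3, 4, 5, 6], the degrees are [2, 2, 2, 2, 2, 2], giving D = diag(2, 2, 2, 2, 2, 2) and L = D - A. Since every row of L sums to 0, the all-ones vector is in the kernel and 0 is an eigenvalue. The single zero eigenvalue shows the graph is connected.

[0, 1, 1, 3, 3, 4]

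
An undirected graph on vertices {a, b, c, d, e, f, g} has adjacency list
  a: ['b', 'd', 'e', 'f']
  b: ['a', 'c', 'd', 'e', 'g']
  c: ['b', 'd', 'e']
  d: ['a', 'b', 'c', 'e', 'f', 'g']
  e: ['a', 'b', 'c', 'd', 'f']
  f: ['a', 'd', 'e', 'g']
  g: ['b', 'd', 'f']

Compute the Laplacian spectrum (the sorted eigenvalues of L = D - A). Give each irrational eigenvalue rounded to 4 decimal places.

Reading degrees in the order [a, b, c, d, e, f, g] gives [4, 5, 3, 6, 5, 4, 3]; set D = diag(4, 5, 3, 6, 5, 4, 3) and form L = D - A. L is symmetric positive semidefinite, so every eigenvalue is real and nonnegative. The single zero eigenvalue shows the graph is connected.

[0, 2.6072, 3.3023, 4.6405, 5.8631, 6.5869, 7]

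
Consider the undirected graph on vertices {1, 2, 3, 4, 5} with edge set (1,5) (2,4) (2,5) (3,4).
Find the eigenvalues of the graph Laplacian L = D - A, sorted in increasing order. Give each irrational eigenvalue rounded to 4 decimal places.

With the vertex order [1, 2, 3, 4, 5], the degrees are [1, 2, 1, 2, 2], giving D = diag(1, 2, 1, 2, 2) and L = D - A. L is symmetric positive semidefinite, so every eigenvalue is real and nonnegative. The eigenvalues sum to 8, which equals trace(L) = 2|E|. By the matrix-tree theorem the graph has (1/5) * product of the nonzero eigenvalues = 1 spanning tree.

[0, 0.3820, 1.3820, 2.6180, 3.6180]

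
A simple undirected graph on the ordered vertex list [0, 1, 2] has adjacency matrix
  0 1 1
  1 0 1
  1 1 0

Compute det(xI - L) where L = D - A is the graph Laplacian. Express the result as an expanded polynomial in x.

Each diagonal entry of L is the vertex degree and each off-diagonal entry is -1 where an edge is present, 0 otherwise; in the order [0, 1, 2] the diagonal is [2, 2, 2]. The eigenvalues of L are [0, 3, 3]; the characteristic polynomial is the product of (x - lambda_i), which multiplies out to x^3 - 6x^2 + 9x. The constant term is 0 because L is singular (the all-ones vector lies in its kernel).

x^3 - 6x^2 + 9x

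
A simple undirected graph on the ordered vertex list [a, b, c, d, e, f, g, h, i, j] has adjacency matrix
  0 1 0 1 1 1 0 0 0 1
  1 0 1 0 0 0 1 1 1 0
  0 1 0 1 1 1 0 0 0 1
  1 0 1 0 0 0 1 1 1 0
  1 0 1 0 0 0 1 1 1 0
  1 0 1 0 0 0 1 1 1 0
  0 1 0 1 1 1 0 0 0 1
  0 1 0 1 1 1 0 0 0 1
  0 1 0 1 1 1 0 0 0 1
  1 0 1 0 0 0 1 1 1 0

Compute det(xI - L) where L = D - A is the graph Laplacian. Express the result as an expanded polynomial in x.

With the vertex order [a, b, c, d, e, f, g, h, i, j], the degrees are [5, 5, 5, 5, 5, 5, 5, 5, 5, 5], giving D = diag(5, 5, 5, 5, 5, 5, 5, 5, 5, 5) and L = D - A. Computing det(xI - L) by cofactor expansion (or equivalently via sum-over-permutations) gives x^10 - 50x^9 + 1100x^8 - 14000x^7 + 113750x^6 - 612500x^5 + 2187500x^4 - 5000000x^3 + 6640625x^2 - 3906250x. Since p(0) = det(-L) = 0, x divides p(x). The eigenvalues sum to 50, which equals trace(L) = 2|E|.

x^10 - 50x^9 + 1100x^8 - 14000x^7 + 113750x^6 - 612500x^5 + 2187500x^4 - 5000000x^3 + 6640625x^2 - 3906250x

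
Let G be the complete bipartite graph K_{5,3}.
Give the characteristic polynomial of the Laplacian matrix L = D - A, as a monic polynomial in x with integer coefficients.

x^8 - 30x^7 + 375x^6 - 2540x^5 + 10095x^4 - 23598x^3 + 30105x^2 - 16200x

The graph has 8 vertices and degree multiset [5, 5, 5, 3, 3, 3, 3, 3]; D is the diagonal matrix of degrees and L = D - A. Computing det(xI - L) by cofactor expansion (or equivalently via sum-over-permutations) gives x^8 - 30x^7 + 375x^6 - 2540x^5 + 10095x^4 - 23598x^3 + 30105x^2 - 16200x. The coefficient of x^7 equals -trace(L) = -30, matching the sum of degrees.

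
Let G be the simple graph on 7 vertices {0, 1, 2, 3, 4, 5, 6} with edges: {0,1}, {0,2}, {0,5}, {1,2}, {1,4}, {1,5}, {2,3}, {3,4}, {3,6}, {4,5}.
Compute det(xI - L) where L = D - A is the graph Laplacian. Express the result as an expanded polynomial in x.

x^7 - 20x^6 + 159x^5 - 636x^4 + 1327x^3 - 1328x^2 + 462x

Reading degrees in the order [0, 1, 2, 3, 4, 5, 6] gives [3, 4, 3, 3, 3, 3, 1]; set D = diag(3, 4, 3, 3, 3, 3, 1) and form L = D - A. L has integer entries, so p(x) = det(xI - L) has integer coefficients. Expanding the determinant yields x^7 - 20x^6 + 159x^5 - 636x^4 + 1327x^3 - 1328x^2 + 462x. Since p(0) = det(-L) = 0, x divides p(x). The largest eigenvalue, 5.4142, is at most the vertex count 7.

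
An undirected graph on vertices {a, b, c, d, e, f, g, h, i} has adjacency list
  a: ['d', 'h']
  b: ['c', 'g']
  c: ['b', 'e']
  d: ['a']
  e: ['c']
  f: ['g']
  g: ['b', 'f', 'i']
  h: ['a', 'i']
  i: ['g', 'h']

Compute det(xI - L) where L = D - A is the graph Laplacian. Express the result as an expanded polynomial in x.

Reading degrees in the order [a, b, c, d, e, f, g, h, i] gives [2, 2, 2, 1, 1, 1, 3, 2, 2]; set D = diag(2, 2, 2, 1, 1, 1, 3, 2, 2) and form L = D - A. Computing det(xI - L) by cofactor expansion (or equivalently via sum-over-permutations) gives x^9 - 16x^8 + 104x^7 - 354x^6 + 678x^5 - 730x^4 + 416x^3 - 108x^2 + 9x. The constant term is 0 because L is singular (the all-ones vector lies in its kernel). There is one zero in the spectrum, matching the 1 component. The largest eigenvalue, 4.3699, is at most the vertex count 9.

x^9 - 16x^8 + 104x^7 - 354x^6 + 678x^5 - 730x^4 + 416x^3 - 108x^2 + 9x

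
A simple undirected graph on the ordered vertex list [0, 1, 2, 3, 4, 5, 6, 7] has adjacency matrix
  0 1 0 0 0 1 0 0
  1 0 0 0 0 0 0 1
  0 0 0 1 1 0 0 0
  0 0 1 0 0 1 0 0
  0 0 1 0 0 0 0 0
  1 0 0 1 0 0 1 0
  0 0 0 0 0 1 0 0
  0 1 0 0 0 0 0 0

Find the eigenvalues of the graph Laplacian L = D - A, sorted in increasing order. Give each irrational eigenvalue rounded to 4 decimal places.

[0, 0.1981, 0.4915, 1.3204, 1.5550, 2.8258, 3.2470, 4.3623]

Each diagonal entry of L is the vertex degree and each off-diagonal entry is -1 where an edge is present, 0 otherwise; in the order [0, 1, 2, 3, 4, 5, 6, 7] the diagonal is [2, 2, 2, 2, 1, 3, 1, 1]. The multiplicity of 0 as a Laplacian eigenvalue equals the number of connected components. The single zero eigenvalue shows the graph is connected.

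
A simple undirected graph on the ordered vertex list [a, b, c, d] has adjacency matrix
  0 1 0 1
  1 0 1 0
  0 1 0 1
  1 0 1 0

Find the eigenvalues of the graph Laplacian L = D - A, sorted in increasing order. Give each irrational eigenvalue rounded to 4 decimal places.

[0, 2, 2, 4]

Each diagonal entry of L is the vertex degree and each off-diagonal entry is -1 where an edge is present, 0 otherwise; in the order [a, b, c, d] the diagonal is [2, 2, 2, 2]. Since every row of L sums to 0, the all-ones vector is in the kernel and 0 is an eigenvalue. The largest eigenvalue, 4, is at most the vertex count 4.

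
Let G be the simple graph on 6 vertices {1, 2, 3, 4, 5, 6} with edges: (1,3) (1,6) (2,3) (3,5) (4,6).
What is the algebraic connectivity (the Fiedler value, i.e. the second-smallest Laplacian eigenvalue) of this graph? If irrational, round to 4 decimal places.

0.3249

Each diagonal entry of L is the vertex degree and each off-diagonal entry is -1 where an edge is present, 0 otherwise; in the order [1, 2, 3, 4, 5, 6] the diagonal is [2, 1, 3, 1, 1, 2]. Computing the eigenvalues of L and sorting gives [0, 0.3249, 1, 1.4608, 3, 4.2143]. The Fiedler value lambda_2 = 0.3249 is strictly positive, so the graph is connected. The largest eigenvalue, 4.2143, is at most the vertex count 6. There is one zero in the spectrum, matching the 1 component.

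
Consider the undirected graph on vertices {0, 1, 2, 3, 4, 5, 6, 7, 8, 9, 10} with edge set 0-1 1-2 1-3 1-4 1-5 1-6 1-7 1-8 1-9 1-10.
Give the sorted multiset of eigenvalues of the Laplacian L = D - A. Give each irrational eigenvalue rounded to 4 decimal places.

[0, 1, 1, 1, 1, 1, 1, 1, 1, 1, 11]

With the vertex order [0, 1, 2, 3, 4, 5, 6, 7, 8, 9, 10], the degrees are [1, 10, 1, 1, 1, 1, 1, 1, 1, 1, 1], giving D = diag(1, 10, 1, 1, 1, 1, 1, 1, 1, 1, 1) and L = D - A. The multiplicity of 0 as a Laplacian eigenvalue equals the number of connected components. There is one zero in the spectrum, matching the 1 component.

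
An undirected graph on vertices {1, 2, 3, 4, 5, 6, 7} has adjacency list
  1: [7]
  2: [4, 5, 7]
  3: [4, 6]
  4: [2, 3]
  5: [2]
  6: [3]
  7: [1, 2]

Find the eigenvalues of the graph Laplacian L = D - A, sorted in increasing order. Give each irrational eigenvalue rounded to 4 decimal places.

[0, 0.2603, 0.6262, 1.4055, 2.2742, 3.0996, 4.3342]

Reading degrees in the order [1, 2, 3, 4, 5, 6, 7] gives [1, 3, 2, 2, 1, 1, 2]; set D = diag(1, 3, 2, 2, 1, 1, 2) and form L = D - A. L is symmetric positive semidefinite, so every eigenvalue is real and nonnegative. The single zero eigenvalue shows the graph is connected. By the matrix-tree theorem the graph has (1/7) * product of the nonzero eigenvalues = 1 spanning tree.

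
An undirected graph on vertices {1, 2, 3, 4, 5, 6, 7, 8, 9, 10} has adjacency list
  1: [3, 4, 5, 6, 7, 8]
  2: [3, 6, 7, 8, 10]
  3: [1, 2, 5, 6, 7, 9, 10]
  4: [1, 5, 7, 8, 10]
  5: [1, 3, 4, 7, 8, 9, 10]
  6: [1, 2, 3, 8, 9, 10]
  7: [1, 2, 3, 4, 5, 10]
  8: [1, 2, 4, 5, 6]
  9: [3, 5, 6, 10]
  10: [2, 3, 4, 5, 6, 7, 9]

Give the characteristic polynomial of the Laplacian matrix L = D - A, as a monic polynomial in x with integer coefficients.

Each diagonal entry of L is the vertex degree and each off-diagonal entry is -1 where an edge is present, 0 otherwise; in the order [1, 2, 3, 4, 5, 6, 7, 8, 9, 10] the diagonal is [6, 5, 7, 5, 7, 6, 6, 5, 4, 7]. Computing det(xI - L) by cofactor expansion (or equivalently via sum-over-permutations) gives x^10 - 58x^9 + 1480x^8 - 21796x^7 + 204050x^6 - 1258610x^5 + 5111960x^4 - 13175592x^3 + 19542182x^2 - 12700460x. The constant term is 0 because L is singular (the all-ones vector lies in its kernel).

x^10 - 58x^9 + 1480x^8 - 21796x^7 + 204050x^6 - 1258610x^5 + 5111960x^4 - 13175592x^3 + 19542182x^2 - 12700460x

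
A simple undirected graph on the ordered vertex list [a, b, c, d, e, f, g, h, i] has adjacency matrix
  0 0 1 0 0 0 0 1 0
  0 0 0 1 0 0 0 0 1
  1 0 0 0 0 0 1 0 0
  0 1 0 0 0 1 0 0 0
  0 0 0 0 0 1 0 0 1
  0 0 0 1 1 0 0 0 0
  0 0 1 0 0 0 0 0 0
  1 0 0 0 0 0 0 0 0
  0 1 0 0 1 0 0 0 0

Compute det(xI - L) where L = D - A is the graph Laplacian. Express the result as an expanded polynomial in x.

x^9 - 16x^8 + 105x^7 - 364x^6 + 715x^5 - 790x^4 + 450x^3 - 100x^2

Each diagonal entry of L is the vertex degree and each off-diagonal entry is -1 where an edge is present, 0 otherwise; in the order [a, b, c, d, e, f, g, h, i] the diagonal is [2, 2, 2, 2, 2, 2, 1, 1, 2]. L has integer entries, so p(x) = det(xI - L) has integer coefficients. Expanding the determinant yields x^9 - 16x^8 + 105x^7 - 364x^6 + 715x^5 - 790x^4 + 450x^3 - 100x^2. The coefficient of x^8 equals -trace(L) = -16, matching the sum of degrees. The eigenvalues sum to 16, which equals trace(L) = 2|E|.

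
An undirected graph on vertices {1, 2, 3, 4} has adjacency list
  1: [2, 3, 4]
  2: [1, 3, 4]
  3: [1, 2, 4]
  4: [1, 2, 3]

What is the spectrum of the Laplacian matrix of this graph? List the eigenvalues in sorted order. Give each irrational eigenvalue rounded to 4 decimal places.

Each diagonal entry of L is the vertex degree and each off-diagonal entry is -1 where an edge is present, 0 otherwise; in the order [1, 2, 3, 4] the diagonal is [3, 3, 3, 3]. L is symmetric positive semidefinite, so every eigenvalue is real and nonnegative. The largest eigenvalue, 4, is at most the vertex count 4.

[0, 4, 4, 4]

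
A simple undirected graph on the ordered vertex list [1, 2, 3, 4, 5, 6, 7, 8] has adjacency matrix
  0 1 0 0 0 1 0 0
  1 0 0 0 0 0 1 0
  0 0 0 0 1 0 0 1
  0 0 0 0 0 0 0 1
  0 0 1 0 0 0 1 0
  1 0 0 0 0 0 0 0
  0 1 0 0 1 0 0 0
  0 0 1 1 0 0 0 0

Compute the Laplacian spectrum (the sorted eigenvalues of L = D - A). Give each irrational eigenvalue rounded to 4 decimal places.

Reading degrees in the order [1, 2, 3, 4, 5, 6, 7, 8] gives [2, 2, 2, 1, 2, 1, 2, 2]; set D = diag(2, 2, 2, 1, 2, 1, 2, 2) and form L = D - A. Since every row of L sums to 0, the all-ones vector is in the kernel and 0 is an eigenvalue. The single zero eigenvalue shows the graph is connected. The eigenvalues sum to 14, which equals trace(L) = 2|E|. By the matrix-tree theorem the graph has (1/8) * product of the nonzero eigenvalues = 1 spanning tree.

[0, 0.1522, 0.5858, 1.2346, 2, 2.7654, 3.4142, 3.8478]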